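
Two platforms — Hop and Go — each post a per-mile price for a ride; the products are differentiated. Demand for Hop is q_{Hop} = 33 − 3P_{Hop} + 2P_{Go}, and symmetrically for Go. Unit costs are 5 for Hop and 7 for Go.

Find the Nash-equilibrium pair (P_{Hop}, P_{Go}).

Hop's profit: π = (P_{Hop} − 5)(33 − 3P_{Hop} + 2P_{Go}).
∂π/∂P_{Hop} = 48 − 6P_{Hop} + 2P_{Go} = 0 ⇒ P_{Hop} = 8 + (1/3)P_{Go}.
Similarly P_{Go} = 9 + (1/3)P_{Hop}.
Substituting the second reaction function into the first: P_{Hop} = 8 + (1/3)(9 + (1/3)P_{Hop}), which gives (8/9)P_{Hop} = 11 ⇒ P_{Hop} = 12.375.
Then P_{Go} = 9 + (1/3)·12.375 = 13.125.

12.375, 13.125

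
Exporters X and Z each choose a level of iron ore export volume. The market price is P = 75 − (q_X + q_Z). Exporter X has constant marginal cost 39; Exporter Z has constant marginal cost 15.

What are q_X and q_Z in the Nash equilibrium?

Exporter X's profit: π = q_X(75 − (q_X + q_Z)) − 39q_X.
∂π/∂q_X = 36 − 2q_X − q_Z = 0, so q_X = 18 − 0.5q_Z.
By the same steps for Z: q_Z = 30 − 0.5q_X.
Solving the two reaction functions simultaneously: (1 − (−0.5)(−0.5))q_X = 18 − 0.5·30, so 0.75q_X = 3 and q_X = 4.
Then q_Z = 30 − 0.5·4 = 28.

4, 28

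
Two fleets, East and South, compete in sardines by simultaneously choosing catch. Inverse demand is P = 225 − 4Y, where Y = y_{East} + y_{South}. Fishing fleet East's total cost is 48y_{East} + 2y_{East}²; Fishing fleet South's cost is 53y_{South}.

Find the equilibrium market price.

120.8

Fishing fleet East's profit: π = y_{East}(225 − 4(y_{East} + y_{South})) − 48y_{East} − 2y_{East}².
∂π/∂y_{East} = 177 − 12y_{East} − 4y_{South} = 0, so y_{East} = 14.75 − (1/3)y_{South}.
For South: ∂π/∂y_{South} = 172 − 8y_{South} − 4y_{East} = 0 ⇒ y_{South} = 21.5 − 0.5y_{East}.
Substituting the second reaction function into the first: y_{East} = 14.75 − (1/3)(21.5 − 0.5y_{East}), which gives (5/6)y_{East} = 91/12 ⇒ y_{East} = 9.1.
Then y_{South} = 21.5 − 0.5·9.1 = 16.95.
Equilibrium price: P = 225 − 4·26.05 = 120.8.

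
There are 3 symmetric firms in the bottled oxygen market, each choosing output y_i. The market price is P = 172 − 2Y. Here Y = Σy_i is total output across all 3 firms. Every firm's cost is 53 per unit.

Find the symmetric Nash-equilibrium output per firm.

14.875

A representative firm's profit is π_i = y_i(172 − 2Y) − 53y_i, with Y = y_i + Σ_{j≠i} y_j.
First-order condition: 119 − 4y_i − 2Σ_{j≠i} y_j = 0.
In a symmetric equilibrium every firm chooses the same y, so Σ_{j≠i} y_j = 2y. The condition becomes 119 − 8y = 0, giving y = 119/8 = 14.875.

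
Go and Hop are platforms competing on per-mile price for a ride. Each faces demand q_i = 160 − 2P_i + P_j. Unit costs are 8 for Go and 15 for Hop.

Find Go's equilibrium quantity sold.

Go's profit: π = (P_{Go} − 8)(160 − 2P_{Go} + P_{Hop}).
∂π/∂P_{Go} = 176 − 4P_{Go} + P_{Hop} = 0 ⇒ P_{Go} = 44 + 0.25P_{Hop}.
Similarly P_{Hop} = 47.5 + 0.25P_{Go}.
Solving the two reaction functions simultaneously: (1 − (0.25)(0.25))P_{Go} = 44 + 0.25·47.5, so 0.9375P_{Go} = 55.875 and P_{Go} = 59.6.
Then P_{Hop} = 47.5 + 0.25·59.6 = 62.4.
q_{Go} = 160 − 2·59.6 + 62.4 = 103.2.

103.2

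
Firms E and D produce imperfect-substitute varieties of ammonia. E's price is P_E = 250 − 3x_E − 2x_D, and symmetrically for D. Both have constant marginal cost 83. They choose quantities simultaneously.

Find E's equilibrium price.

Firm E's profit: π = x_E(250 − 3x_E − 2x_D) − 83x_E.
∂π/∂x_E = 167 − 6x_E − 2x_D = 0 ⇒ x_E = 167/6 − (1/3)x_D.
The game is symmetric, so in equilibrium x_D = x_E: the reaction function gives (4/3)x_E = 167/6, hence x_E = 20.875.
P_E = 250 − 3·20.875 − 2·20.875 = 145.625.

145.625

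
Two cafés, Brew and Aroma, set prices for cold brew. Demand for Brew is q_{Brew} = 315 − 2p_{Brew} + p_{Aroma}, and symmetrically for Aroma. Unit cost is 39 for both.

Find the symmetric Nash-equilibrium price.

Brew's profit: π = (p_{Brew} − 39)(315 − 2p_{Brew} + p_{Aroma}).
∂π/∂p_{Brew} = 393 − 4p_{Brew} + p_{Aroma} = 0 ⇒ p_{Brew} = 98.25 + 0.25p_{Aroma}.
The game is symmetric, so in equilibrium p_{Aroma} = p_{Brew}: the reaction function gives 0.75p_{Brew} = 98.25, hence p_{Brew} = 131.

131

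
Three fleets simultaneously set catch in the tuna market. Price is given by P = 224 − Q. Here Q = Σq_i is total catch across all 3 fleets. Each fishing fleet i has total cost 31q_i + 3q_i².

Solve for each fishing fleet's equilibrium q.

A representative fishing fleet's profit is π_i = q_i(224 − Q) − 31q_i − 3q_i², with Q = q_i + Σ_{j≠i} q_j.
First-order condition: 193 − 8q_i − Σ_{j≠i} q_j = 0.
Imposing symmetry (q_j = q for all j) turns Σ_{j≠i} q_j into 2q, so 193 = 10q and q = 19.3.

19.3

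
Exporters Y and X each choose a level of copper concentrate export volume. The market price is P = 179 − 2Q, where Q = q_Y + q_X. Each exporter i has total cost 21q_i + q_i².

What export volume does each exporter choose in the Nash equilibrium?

Exporter Y's profit: π = q_Y(179 − 2(q_Y + q_X)) − 21q_Y − q_Y².
∂π/∂q_Y = 158 − 6q_Y − 2q_X = 0, so q_Y = 79/3 − (1/3)q_X.
By symmetry q_X = q_Y; substituting into the reaction function, (4/3)q_Y = 79/3 and q_Y = 19.75.

19.75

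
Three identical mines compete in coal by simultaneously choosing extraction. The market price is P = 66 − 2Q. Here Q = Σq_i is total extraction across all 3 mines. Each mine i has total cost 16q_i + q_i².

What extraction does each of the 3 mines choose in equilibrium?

5

A representative mine's profit is π_i = q_i(66 − 2Q) − 16q_i − q_i², with Q = q_i + Σ_{j≠i} q_j.
First-order condition: 50 − 6q_i − 2Σ_{j≠i} q_j = 0.
Imposing symmetry (q_j = q for all j) turns Σ_{j≠i} q_j into 2q, so 50 = 10q and q = 5.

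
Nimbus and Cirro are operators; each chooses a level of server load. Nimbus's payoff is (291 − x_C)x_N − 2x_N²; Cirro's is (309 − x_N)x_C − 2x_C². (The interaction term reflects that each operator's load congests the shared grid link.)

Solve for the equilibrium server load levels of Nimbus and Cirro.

57, 63

Expanding Nimbus's payoff: 291x_N − x_Cx_N − 2x_N².
∂π/∂x_N = 291 − x_C − 4x_N = 0, so x_N = 72.75 − 0.25x_C.
Likewise for Cirro: x_C = 77.25 − 0.25x_N.
Substituting the second reaction function into the first: x_N = 72.75 − 0.25(77.25 − 0.25x_N), which gives 0.9375x_N = 53.4375 ⇒ x_N = 57.
Then x_C = 77.25 − 0.25·57 = 63.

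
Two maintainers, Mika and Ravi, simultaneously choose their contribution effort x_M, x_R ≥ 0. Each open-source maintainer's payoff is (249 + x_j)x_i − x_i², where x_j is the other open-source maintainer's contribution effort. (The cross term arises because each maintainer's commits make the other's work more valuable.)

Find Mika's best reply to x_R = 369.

309

Mika's payoff is (249 + x_R)x_M − x_M².
∂π/∂x_M = 249 + x_R − 2x_M = 0, so x_M = 124.5 + 0.5x_R.
At x_R = 369: x_M = 124.5 + 0.5·369 = 309.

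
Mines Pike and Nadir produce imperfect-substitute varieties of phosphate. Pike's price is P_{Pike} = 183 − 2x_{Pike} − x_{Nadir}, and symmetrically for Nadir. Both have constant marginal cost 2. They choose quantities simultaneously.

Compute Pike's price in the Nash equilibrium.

74.4

Mine Pike's profit: π = x_{Pike}(183 − 2x_{Pike} − x_{Nadir}) − 2x_{Pike}.
∂π/∂x_{Pike} = 181 − 4x_{Pike} − x_{Nadir} = 0 ⇒ x_{Pike} = 45.25 − 0.25x_{Nadir}.
Setting x_{Pike} = x_{Nadir} in the reaction function: x_{Pike} = 45.25 − 0.25x_{Pike}, so x_{Pike} = 45.25 / 1.25 = 36.2.
P_{Pike} = 183 − 2·36.2 − 36.2 = 74.4.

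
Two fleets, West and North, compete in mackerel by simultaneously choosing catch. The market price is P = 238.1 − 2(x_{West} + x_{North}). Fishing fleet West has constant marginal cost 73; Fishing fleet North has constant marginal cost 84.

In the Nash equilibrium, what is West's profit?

Fishing fleet West's profit: π = x_{West}(238.1 − 2(x_{West} + x_{North})) − 73x_{West}.
∂π/∂x_{West} = 165.1 − 4x_{West} − 2x_{North} = 0, so x_{West} = 41.275 − 0.5x_{North}.
By the same steps for North: x_{North} = 38.525 − 0.5x_{West}.
Substituting the second reaction function into the first: x_{West} = 41.275 − 0.5(38.525 − 0.5x_{West}), which gives 0.75x_{West} = 22.0125 ⇒ x_{West} = 29.35.
Then x_{North} = 38.525 − 0.5·29.35 = 23.85.
Price P = 238.1 − 2·53.2 = 131.7.
West's profit: (131.7 − 73)·29.35 = 1722.845.

1722.845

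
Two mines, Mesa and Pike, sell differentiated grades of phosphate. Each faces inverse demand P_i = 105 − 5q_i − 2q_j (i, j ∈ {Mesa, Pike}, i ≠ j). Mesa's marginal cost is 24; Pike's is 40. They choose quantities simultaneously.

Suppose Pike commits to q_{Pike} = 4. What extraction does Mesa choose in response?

Mine Mesa's profit: π = q_{Mesa}(105 − 5q_{Mesa} − 2q_{Pike}) − 24q_{Mesa}.
∂π/∂q_{Mesa} = 81 − 10q_{Mesa} − 2q_{Pike} = 0 ⇒ q_{Mesa} = 8.1 − 0.2q_{Pike}.
At q_{Pike} = 4: q_{Mesa} = 8.1 − 0.2·4 = 7.3.

7.3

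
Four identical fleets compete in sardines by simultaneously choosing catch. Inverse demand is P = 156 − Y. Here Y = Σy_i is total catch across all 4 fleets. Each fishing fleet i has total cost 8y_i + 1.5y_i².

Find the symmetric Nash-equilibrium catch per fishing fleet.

18.5

A representative fishing fleet's profit is π_i = y_i(156 − Y) − 8y_i − 1.5y_i², with Y = y_i + Σ_{j≠i} y_j.
First-order condition: 148 − 5y_i − Σ_{j≠i} y_j = 0.
With identical fishing fleets, set every y_j = y: then 148 − 5y − 3y = 0, i.e. y = 148/8 = 18.5.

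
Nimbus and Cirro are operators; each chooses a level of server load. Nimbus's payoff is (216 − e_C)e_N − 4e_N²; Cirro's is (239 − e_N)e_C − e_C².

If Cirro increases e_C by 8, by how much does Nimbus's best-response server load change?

Expanding Nimbus's payoff: 216e_N − e_Ce_N − 4e_N².
∂π/∂e_N = 216 − e_C − 8e_N = 0, so e_N = 27 − 0.125e_C.
The reaction-function slope is −0.125, so an 8-unit rise in e_C moves e_N by −0.125 × 8 = −1. Nimbus's best response falls — the actions are strategic substitutes.

-1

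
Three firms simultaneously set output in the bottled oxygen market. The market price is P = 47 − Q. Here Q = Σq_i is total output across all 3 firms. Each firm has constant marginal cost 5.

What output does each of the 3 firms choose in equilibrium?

A representative firm's profit is π_i = q_i(47 − Q) − 5q_i, with Q = q_i + Σ_{j≠i} q_j.
First-order condition: 42 − 2q_i − Σ_{j≠i} q_j = 0.
Imposing symmetry (q_j = q for all j) turns Σ_{j≠i} q_j into 2q, so 42 = 4q and q = 10.5.

10.5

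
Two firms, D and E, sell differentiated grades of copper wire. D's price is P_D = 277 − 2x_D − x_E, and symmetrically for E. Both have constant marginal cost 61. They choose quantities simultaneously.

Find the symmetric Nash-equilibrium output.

Firm D's profit: π = x_D(277 − 2x_D − x_E) − 61x_D.
∂π/∂x_D = 216 − 4x_D − x_E = 0 ⇒ x_D = 54 − 0.25x_E.
By symmetry x_E = x_D; substituting into the reaction function, 1.25x_D = 54 and x_D = 43.2.

43.2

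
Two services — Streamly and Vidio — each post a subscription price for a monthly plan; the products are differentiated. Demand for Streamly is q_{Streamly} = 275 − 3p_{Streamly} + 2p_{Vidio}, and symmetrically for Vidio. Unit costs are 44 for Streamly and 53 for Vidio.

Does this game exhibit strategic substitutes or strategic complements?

Streamly's profit: π = (p_{Streamly} − 44)(275 − 3p_{Streamly} + 2p_{Vidio}).
∂π/∂p_{Streamly} = 407 − 6p_{Streamly} + 2p_{Vidio} = 0 ⇒ p_{Streamly} = 407/6 + (1/3)p_{Vidio}.
The best-response slope dp_{Streamly}/dp_{Vidio} = 1/3 > 0: the reaction function is upward-sloping, so the choices are strategic complements.

strategic complements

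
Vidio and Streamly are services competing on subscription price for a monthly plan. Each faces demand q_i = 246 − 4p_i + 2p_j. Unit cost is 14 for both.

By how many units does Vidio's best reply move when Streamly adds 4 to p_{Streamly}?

1

Vidio's profit: π = (p_{Vidio} − 14)(246 − 4p_{Vidio} + 2p_{Streamly}).
∂π/∂p_{Vidio} = 302 − 8p_{Vidio} + 2p_{Streamly} = 0 ⇒ p_{Vidio} = 37.75 + 0.25p_{Streamly}.
The reaction-function slope is 0.25, so a 4-unit rise in p_{Streamly} moves p_{Vidio} by 0.25 × 4 = 1. Vidio's best response rises — the actions are strategic complements.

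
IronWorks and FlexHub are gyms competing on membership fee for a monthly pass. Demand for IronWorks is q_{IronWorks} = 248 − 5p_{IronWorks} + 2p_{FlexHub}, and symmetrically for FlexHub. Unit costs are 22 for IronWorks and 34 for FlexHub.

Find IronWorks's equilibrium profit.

2880

IronWorks's profit: π = (p_{IronWorks} − 22)(248 − 5p_{IronWorks} + 2p_{FlexHub}).
∂π/∂p_{IronWorks} = 358 − 10p_{IronWorks} + 2p_{FlexHub} = 0 ⇒ p_{IronWorks} = 35.8 + 0.2p_{FlexHub}.
Similarly p_{FlexHub} = 41.8 + 0.2p_{IronWorks}.
Plugging p_{FlexHub} into IronWorks's best response: p_{IronWorks} = 35.8 + 0.2(41.8 + 0.2p_{IronWorks}) ⇒ 0.96p_{IronWorks} = 44.16, so p_{IronWorks} = 46.
Then p_{FlexHub} = 41.8 + 0.2·46 = 51.
q_{IronWorks} = 248 − 5·46 + 2·51 = 120.
Profit = (46 − 22)·120 = 2880.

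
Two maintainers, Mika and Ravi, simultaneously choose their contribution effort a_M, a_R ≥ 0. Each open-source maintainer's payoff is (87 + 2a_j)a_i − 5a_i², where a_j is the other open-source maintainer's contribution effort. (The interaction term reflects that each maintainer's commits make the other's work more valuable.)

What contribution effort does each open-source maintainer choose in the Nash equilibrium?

Mika's payoff is (87 + 2a_R)a_M − 5a_M².
∂π/∂a_M = 87 + 2a_R − 10a_M = 0, so a_M = 8.7 + 0.2a_R.
Setting a_M = a_R in the reaction function: a_M = 8.7 + 0.2a_M, so a_M = 8.7 / 0.8 = 10.875.

10.875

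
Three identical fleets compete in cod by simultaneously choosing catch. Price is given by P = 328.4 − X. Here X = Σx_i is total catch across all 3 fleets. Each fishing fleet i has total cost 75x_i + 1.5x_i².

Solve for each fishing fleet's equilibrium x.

A representative fishing fleet's profit is π_i = x_i(328.4 − X) − 75x_i − 1.5x_i², with X = x_i + Σ_{j≠i} x_j.
First-order condition: 253.4 − 5x_i − Σ_{j≠i} x_j = 0.
In a symmetric equilibrium every fishing fleet chooses the same x, so Σ_{j≠i} x_j = 2x. The condition becomes 253.4 − 7x = 0, giving x = 253.4/7 = 36.2.

36.2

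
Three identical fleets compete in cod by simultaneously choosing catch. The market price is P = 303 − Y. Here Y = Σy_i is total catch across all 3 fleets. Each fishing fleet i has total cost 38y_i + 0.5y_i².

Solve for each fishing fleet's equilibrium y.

53

A representative fishing fleet's profit is π_i = y_i(303 − Y) − 38y_i − 0.5y_i², with Y = y_i + Σ_{j≠i} y_j.
First-order condition: 265 − 3y_i − Σ_{j≠i} y_j = 0.
In a symmetric equilibrium every fishing fleet chooses the same y, so Σ_{j≠i} y_j = 2y. The condition becomes 265 − 5y = 0, giving y = 265/5 = 53.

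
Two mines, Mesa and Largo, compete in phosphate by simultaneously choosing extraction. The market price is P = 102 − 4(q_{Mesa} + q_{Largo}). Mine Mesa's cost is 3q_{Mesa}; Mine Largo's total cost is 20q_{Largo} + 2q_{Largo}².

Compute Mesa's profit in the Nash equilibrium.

462.25

Mine Mesa's profit: π = q_{Mesa}(102 − 4(q_{Mesa} + q_{Largo})) − 3q_{Mesa}.
∂π/∂q_{Mesa} = 99 − 8q_{Mesa} − 4q_{Largo} = 0, so q_{Mesa} = 12.375 − 0.5q_{Largo}.
For Largo: ∂π/∂q_{Largo} = 82 − 12q_{Largo} − 4q_{Mesa} = 0 ⇒ q_{Largo} = 41/6 − (1/3)q_{Mesa}.
Substituting the second reaction function into the first: q_{Mesa} = 12.375 − 0.5(41/6 − (1/3)q_{Mesa}), which gives (5/6)q_{Mesa} = 215/24 ⇒ q_{Mesa} = 10.75.
Then q_{Largo} = 41/6 − (1/3)·10.75 = 3.25.
Price P = 102 − 4·14 = 46.
Mesa's profit: (46 − 3)·10.75 = 462.25.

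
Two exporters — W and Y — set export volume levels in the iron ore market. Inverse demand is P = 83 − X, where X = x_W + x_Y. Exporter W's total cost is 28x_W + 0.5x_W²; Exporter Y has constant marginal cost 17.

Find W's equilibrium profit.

Exporter W's profit: π = x_W(83 − (x_W + x_Y)) − 28x_W − 0.5x_W².
∂π/∂x_W = 55 − 3x_W − x_Y = 0, so x_W = 55/3 − (1/3)x_Y.
For Y: ∂π/∂x_Y = 66 − 2x_Y − x_W = 0 ⇒ x_Y = 33 − 0.5x_W.
Substituting the second reaction function into the first: x_W = 55/3 − (1/3)(33 − 0.5x_W), which gives (5/6)x_W = 22/3 ⇒ x_W = 8.8.
Then x_Y = 33 − 0.5·8.8 = 28.6.
Price P = 83 − 37.4 = 45.6.
W's profit: (45.6 − 28)·8.8 − 0.5(8.8)² = 116.16.

116.16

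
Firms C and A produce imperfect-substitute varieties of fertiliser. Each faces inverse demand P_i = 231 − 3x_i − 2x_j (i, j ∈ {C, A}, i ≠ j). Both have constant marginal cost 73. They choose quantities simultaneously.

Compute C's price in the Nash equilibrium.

132.25

Firm C's profit: π = x_C(231 − 3x_C − 2x_A) − 73x_C.
∂π/∂x_C = 158 − 6x_C − 2x_A = 0 ⇒ x_C = 79/3 − (1/3)x_A.
Setting x_C = x_A in the reaction function: x_C = 79/3 − (1/3)x_C, so x_C = (79/3) / (4/3) = 19.75.
P_C = 231 − 3·19.75 − 2·19.75 = 132.25.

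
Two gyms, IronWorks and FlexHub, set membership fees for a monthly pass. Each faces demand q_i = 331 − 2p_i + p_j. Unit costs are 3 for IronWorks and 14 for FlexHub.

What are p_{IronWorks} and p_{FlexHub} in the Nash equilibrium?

113.8, 118.2

IronWorks's profit: π = (p_{IronWorks} − 3)(331 − 2p_{IronWorks} + p_{FlexHub}).
∂π/∂p_{IronWorks} = 337 − 4p_{IronWorks} + p_{FlexHub} = 0 ⇒ p_{IronWorks} = 84.25 + 0.25p_{FlexHub}.
Similarly p_{FlexHub} = 89.75 + 0.25p_{IronWorks}.
Solving the two reaction functions simultaneously: (1 − (0.25)(0.25))p_{IronWorks} = 84.25 + 0.25·89.75, so 0.9375p_{IronWorks} = 106.6875 and p_{IronWorks} = 113.8.
Then p_{FlexHub} = 89.75 + 0.25·113.8 = 118.2.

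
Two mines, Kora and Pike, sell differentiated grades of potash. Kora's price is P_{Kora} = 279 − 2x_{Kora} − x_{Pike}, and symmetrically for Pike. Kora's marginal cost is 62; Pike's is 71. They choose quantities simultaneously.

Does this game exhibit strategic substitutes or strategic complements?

Mine Kora's profit: π = x_{Kora}(279 − 2x_{Kora} − x_{Pike}) − 62x_{Kora}.
∂π/∂x_{Kora} = 217 − 4x_{Kora} − x_{Pike} = 0 ⇒ x_{Kora} = 54.25 − 0.25x_{Pike}.
The best-response slope dx_{Kora}/dx_{Pike} = −0.25 < 0: the reaction function is downward-sloping, so the choices are strategic substitutes.

strategic substitutes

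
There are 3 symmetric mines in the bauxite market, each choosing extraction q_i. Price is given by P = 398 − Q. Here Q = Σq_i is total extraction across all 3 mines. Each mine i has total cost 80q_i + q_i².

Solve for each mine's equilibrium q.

A representative mine's profit is π_i = q_i(398 − Q) − 80q_i − q_i², with Q = q_i + Σ_{j≠i} q_j.
First-order condition: 318 − 4q_i − Σ_{j≠i} q_j = 0.
In a symmetric equilibrium every mine chooses the same q, so Σ_{j≠i} q_j = 2q. The condition becomes 318 − 6q = 0, giving q = 318/6 = 53.

53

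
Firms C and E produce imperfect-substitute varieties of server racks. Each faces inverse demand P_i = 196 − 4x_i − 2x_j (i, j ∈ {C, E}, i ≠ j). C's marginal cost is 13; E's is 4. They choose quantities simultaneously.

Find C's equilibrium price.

Firm C's profit: π = x_C(196 − 4x_C − 2x_E) − 13x_C.
∂π/∂x_C = 183 − 8x_C − 2x_E = 0 ⇒ x_C = 22.875 − 0.25x_E.
Similarly x_E = 24 − 0.25x_C.
Solving the two reaction functions simultaneously: (1 − (−0.25)(−0.25))x_C = 22.875 − 0.25·24, so 0.9375x_C = 16.875 and x_C = 18.
Then x_E = 24 − 0.25·18 = 19.5.
P_C = 196 − 4·18 − 2·19.5 = 85.

85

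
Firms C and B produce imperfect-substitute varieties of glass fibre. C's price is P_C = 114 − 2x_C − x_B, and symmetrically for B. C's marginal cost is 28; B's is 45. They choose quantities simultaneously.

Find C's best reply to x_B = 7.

19.75

Firm C's profit: π = x_C(114 − 2x_C − x_B) − 28x_C.
∂π/∂x_C = 86 − 4x_C − x_B = 0 ⇒ x_C = 21.5 − 0.25x_B.
At x_B = 7: x_C = 21.5 − 0.25·7 = 19.75.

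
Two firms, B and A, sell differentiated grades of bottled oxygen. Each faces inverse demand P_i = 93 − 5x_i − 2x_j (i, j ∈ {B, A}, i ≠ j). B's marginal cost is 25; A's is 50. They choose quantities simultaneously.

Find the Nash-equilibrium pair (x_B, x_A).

Firm B's profit: π = x_B(93 − 5x_B − 2x_A) − 25x_B.
∂π/∂x_B = 68 − 10x_B − 2x_A = 0 ⇒ x_B = 6.8 − 0.2x_A.
Similarly x_A = 4.3 − 0.2x_B.
Substituting the second reaction function into the first: x_B = 6.8 − 0.2(4.3 − 0.2x_B), which gives 0.96x_B = 5.94 ⇒ x_B = 6.1875.
Then x_A = 4.3 − 0.2·6.1875 = 3.0625.

6.1875, 3.0625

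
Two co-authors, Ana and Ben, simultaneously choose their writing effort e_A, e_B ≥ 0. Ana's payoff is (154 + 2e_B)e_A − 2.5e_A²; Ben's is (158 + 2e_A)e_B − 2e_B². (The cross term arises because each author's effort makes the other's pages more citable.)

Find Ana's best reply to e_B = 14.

36.4

Expanding Ana's payoff: 154e_A + 2e_Be_A − 2.5e_A².
∂π/∂e_A = 154 + 2e_B − 5e_A = 0, so e_A = 30.8 + 0.4e_B.
At e_B = 14: e_A = 30.8 + 0.4·14 = 36.4.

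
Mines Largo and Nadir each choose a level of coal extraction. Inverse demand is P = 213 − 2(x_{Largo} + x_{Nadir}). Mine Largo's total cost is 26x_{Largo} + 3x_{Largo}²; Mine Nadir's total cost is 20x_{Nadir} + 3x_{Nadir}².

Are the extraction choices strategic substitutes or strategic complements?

Mine Largo's profit: π = x_{Largo}(213 − 2(x_{Largo} + x_{Nadir})) − 26x_{Largo} − 3x_{Largo}².
∂π/∂x_{Largo} = 187 − 10x_{Largo} − 2x_{Nadir} = 0, so x_{Largo} = 18.7 − 0.2x_{Nadir}.
The best-response slope dx_{Largo}/dx_{Nadir} = −0.2 < 0: the reaction function is downward-sloping, so the choices are strategic substitutes.

strategic substitutes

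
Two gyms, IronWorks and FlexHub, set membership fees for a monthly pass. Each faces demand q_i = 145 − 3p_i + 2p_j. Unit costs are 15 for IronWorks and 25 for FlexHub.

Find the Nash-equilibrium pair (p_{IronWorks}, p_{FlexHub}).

49.375, 53.125

IronWorks's profit: π = (p_{IronWorks} − 15)(145 − 3p_{IronWorks} + 2p_{FlexHub}).
∂π/∂p_{IronWorks} = 190 − 6p_{IronWorks} + 2p_{FlexHub} = 0 ⇒ p_{IronWorks} = 95/3 + (1/3)p_{FlexHub}.
Similarly p_{FlexHub} = 110/3 + (1/3)p_{IronWorks}.
Substituting the second reaction function into the first: p_{IronWorks} = 95/3 + (1/3)(110/3 + (1/3)p_{IronWorks}), which gives (8/9)p_{IronWorks} = 395/9 ⇒ p_{IronWorks} = 49.375.
Then p_{FlexHub} = 110/3 + (1/3)·49.375 = 53.125.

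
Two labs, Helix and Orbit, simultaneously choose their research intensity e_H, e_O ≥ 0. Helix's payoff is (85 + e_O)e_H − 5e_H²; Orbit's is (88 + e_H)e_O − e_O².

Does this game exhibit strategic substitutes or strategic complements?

Expanding Helix's payoff: 85e_H + e_Oe_H − 5e_H².
∂π/∂e_H = 85 + e_O − 10e_H = 0, so e_H = 8.5 + 0.1e_O.
The best-response slope de_H/de_O = 0.1 > 0: the reaction function is upward-sloping, so the choices are strategic complements.

strategic complements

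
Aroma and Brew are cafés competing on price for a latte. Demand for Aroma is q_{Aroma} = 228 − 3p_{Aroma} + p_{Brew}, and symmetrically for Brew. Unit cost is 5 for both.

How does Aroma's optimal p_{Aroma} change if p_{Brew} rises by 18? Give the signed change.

3

Aroma's profit: π = (p_{Aroma} − 5)(228 − 3p_{Aroma} + p_{Brew}).
∂π/∂p_{Aroma} = 243 − 6p_{Aroma} + p_{Brew} = 0 ⇒ p_{Aroma} = 40.5 + (1/6)p_{Brew}.
The reaction-function slope is 1/6, so an 18-unit rise in p_{Brew} moves p_{Aroma} by 1/6 × 18 = 3. Aroma's best response rises — the actions are strategic complements.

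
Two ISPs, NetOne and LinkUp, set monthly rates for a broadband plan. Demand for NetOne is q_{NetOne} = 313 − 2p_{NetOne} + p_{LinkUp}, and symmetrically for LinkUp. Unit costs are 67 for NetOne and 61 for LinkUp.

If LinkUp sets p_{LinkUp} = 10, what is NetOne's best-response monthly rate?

114.25

NetOne's profit: π = (p_{NetOne} − 67)(313 − 2p_{NetOne} + p_{LinkUp}).
∂π/∂p_{NetOne} = 447 − 4p_{NetOne} + p_{LinkUp} = 0 ⇒ p_{NetOne} = 111.75 + 0.25p_{LinkUp}.
At p_{LinkUp} = 10: p_{NetOne} = 111.75 + 0.25·10 = 114.25.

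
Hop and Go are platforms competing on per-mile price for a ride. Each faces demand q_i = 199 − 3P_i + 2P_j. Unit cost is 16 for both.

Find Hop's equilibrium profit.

6279.1875

Hop's profit: π = (P_{Hop} − 16)(199 − 3P_{Hop} + 2P_{Go}).
∂π/∂P_{Hop} = 247 − 6P_{Hop} + 2P_{Go} = 0 ⇒ P_{Hop} = 247/6 + (1/3)P_{Go}.
By symmetry P_{Go} = P_{Hop}; substituting into the reaction function, (2/3)P_{Hop} = 247/6 and P_{Hop} = 61.75.
q_{Hop} = 199 − 3·61.75 + 2·61.75 = 137.25.
Profit = (61.75 − 16)·137.25 = 6279.1875.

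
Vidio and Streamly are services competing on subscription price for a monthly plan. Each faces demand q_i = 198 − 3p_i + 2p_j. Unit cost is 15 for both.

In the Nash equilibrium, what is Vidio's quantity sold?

137.25

Vidio's profit: π = (p_{Vidio} − 15)(198 − 3p_{Vidio} + 2p_{Streamly}).
∂π/∂p_{Vidio} = 243 − 6p_{Vidio} + 2p_{Streamly} = 0 ⇒ p_{Vidio} = 40.5 + (1/3)p_{Streamly}.
Setting p_{Vidio} = p_{Streamly} in the reaction function: p_{Vidio} = 40.5 + (1/3)p_{Vidio}, so p_{Vidio} = 40.5 / (2/3) = 60.75.
q_{Vidio} = 198 − 3·60.75 + 2·60.75 = 137.25.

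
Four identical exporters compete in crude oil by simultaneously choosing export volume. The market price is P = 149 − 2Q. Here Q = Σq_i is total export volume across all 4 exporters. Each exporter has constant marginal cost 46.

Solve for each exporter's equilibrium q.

10.3

A representative exporter's profit is π_i = q_i(149 − 2Q) − 46q_i, with Q = q_i + Σ_{j≠i} q_j.
First-order condition: 103 − 4q_i − 2Σ_{j≠i} q_j = 0.
In a symmetric equilibrium every exporter chooses the same q, so Σ_{j≠i} q_j = 3q. The condition becomes 103 − 10q = 0, giving q = 103/10 = 10.3.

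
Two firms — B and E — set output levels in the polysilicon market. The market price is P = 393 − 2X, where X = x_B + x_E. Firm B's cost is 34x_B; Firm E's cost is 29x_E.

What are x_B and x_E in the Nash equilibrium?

Firm B's profit: π = x_B(393 − 2(x_B + x_E)) − 34x_B.
∂π/∂x_B = 359 − 4x_B − 2x_E = 0, so x_B = 89.75 − 0.5x_E.
By the same steps for E: x_E = 91 − 0.5x_B.
Substituting the second reaction function into the first: x_B = 89.75 − 0.5(91 − 0.5x_B), which gives 0.75x_B = 44.25 ⇒ x_B = 59.
Then x_E = 91 − 0.5·59 = 61.5.

59, 61.5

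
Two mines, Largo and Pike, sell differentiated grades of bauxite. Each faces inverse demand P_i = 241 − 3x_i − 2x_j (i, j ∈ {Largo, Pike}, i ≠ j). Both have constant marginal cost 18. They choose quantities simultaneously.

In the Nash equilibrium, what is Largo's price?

101.625

Mine Largo's profit: π = x_{Largo}(241 − 3x_{Largo} − 2x_{Pike}) − 18x_{Largo}.
∂π/∂x_{Largo} = 223 − 6x_{Largo} − 2x_{Pike} = 0 ⇒ x_{Largo} = 223/6 − (1/3)x_{Pike}.
By symmetry x_{Pike} = x_{Largo}; substituting into the reaction function, (4/3)x_{Largo} = 223/6 and x_{Largo} = 27.875.
P_{Largo} = 241 − 3·27.875 − 2·27.875 = 101.625.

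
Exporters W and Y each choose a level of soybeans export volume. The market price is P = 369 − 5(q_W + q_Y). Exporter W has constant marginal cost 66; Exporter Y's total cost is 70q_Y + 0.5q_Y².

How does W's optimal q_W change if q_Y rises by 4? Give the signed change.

-2

Exporter W's profit: π = q_W(369 − 5(q_W + q_Y)) − 66q_W.
∂π/∂q_W = 303 − 10q_W − 5q_Y = 0, so q_W = 30.3 − 0.5q_Y.
The reaction-function slope is −0.5, so a 4-unit rise in q_Y moves q_W by −0.5 × 4 = −2. W's best response falls — the actions are strategic substitutes.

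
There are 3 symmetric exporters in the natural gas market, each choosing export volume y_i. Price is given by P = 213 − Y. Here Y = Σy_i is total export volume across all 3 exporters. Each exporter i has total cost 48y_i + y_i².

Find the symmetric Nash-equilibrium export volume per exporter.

27.5

A representative exporter's profit is π_i = y_i(213 − Y) − 48y_i − y_i², with Y = y_i + Σ_{j≠i} y_j.
First-order condition: 165 − 4y_i − Σ_{j≠i} y_j = 0.
Imposing symmetry (y_j = y for all j) turns Σ_{j≠i} y_j into 2y, so 165 = 6y and y = 27.5.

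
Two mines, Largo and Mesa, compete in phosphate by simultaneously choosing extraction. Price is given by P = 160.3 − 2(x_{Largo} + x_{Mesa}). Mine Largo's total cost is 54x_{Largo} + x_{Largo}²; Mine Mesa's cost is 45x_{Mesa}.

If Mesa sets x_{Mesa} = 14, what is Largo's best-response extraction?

Mine Largo's profit: π = x_{Largo}(160.3 − 2(x_{Largo} + x_{Mesa})) − 54x_{Largo} − x_{Largo}².
∂π/∂x_{Largo} = 106.3 − 6x_{Largo} − 2x_{Mesa} = 0, so x_{Largo} = 1063/60 − (1/3)x_{Mesa}.
At x_{Mesa} = 14: x_{Largo} = 1063/60 − (1/3)·14 = 13.05.

13.05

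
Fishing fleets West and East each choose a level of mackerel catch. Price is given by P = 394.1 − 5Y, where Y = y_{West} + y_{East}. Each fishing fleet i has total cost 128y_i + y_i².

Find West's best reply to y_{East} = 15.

Fishing fleet West's profit: π = y_{West}(394.1 − 5(y_{West} + y_{East})) − 128y_{West} − y_{West}².
∂π/∂y_{West} = 266.1 − 12y_{West} − 5y_{East} = 0, so y_{West} = 22.175 − (5/12)y_{East}.
At y_{East} = 15: y_{West} = 22.175 − (5/12)·15 = 15.925.

15.925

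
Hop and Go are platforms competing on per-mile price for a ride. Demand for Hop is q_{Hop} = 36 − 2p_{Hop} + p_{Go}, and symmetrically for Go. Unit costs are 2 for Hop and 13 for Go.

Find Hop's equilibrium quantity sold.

25.6

Hop's profit: π = (p_{Hop} − 2)(36 − 2p_{Hop} + p_{Go}).
∂π/∂p_{Hop} = 40 − 4p_{Hop} + p_{Go} = 0 ⇒ p_{Hop} = 10 + 0.25p_{Go}.
Similarly p_{Go} = 15.5 + 0.25p_{Hop}.
Solving the two reaction functions simultaneously: (1 − (0.25)(0.25))p_{Hop} = 10 + 0.25·15.5, so 0.9375p_{Hop} = 13.875 and p_{Hop} = 14.8.
Then p_{Go} = 15.5 + 0.25·14.8 = 19.2.
q_{Hop} = 36 − 2·14.8 + 19.2 = 25.6.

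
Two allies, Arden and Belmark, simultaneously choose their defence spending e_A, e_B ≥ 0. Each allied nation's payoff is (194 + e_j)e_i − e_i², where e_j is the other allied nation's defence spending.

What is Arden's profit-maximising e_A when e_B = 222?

Arden's payoff is (194 + e_B)e_A − e_A².
∂π/∂e_A = 194 + e_B − 2e_A = 0, so e_A = 97 + 0.5e_B.
At e_B = 222: e_A = 97 + 0.5·222 = 208.

208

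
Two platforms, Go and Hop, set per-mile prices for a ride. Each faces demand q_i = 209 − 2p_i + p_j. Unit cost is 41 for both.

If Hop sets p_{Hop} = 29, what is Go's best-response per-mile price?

80

Go's profit: π = (p_{Go} − 41)(209 − 2p_{Go} + p_{Hop}).
∂π/∂p_{Go} = 291 − 4p_{Go} + p_{Hop} = 0 ⇒ p_{Go} = 72.75 + 0.25p_{Hop}.
At p_{Hop} = 29: p_{Go} = 72.75 + 0.25·29 = 80.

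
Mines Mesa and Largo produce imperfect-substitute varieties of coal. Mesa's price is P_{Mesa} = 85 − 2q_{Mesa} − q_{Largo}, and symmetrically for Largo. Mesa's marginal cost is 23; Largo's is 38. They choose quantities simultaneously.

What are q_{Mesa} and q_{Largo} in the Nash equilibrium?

13.4, 8.4

Mine Mesa's profit: π = q_{Mesa}(85 − 2q_{Mesa} − q_{Largo}) − 23q_{Mesa}.
∂π/∂q_{Mesa} = 62 − 4q_{Mesa} − q_{Largo} = 0 ⇒ q_{Mesa} = 15.5 − 0.25q_{Largo}.
Similarly q_{Largo} = 11.75 − 0.25q_{Mesa}.
Plugging q_{Largo} into Mesa's best response: q_{Mesa} = 15.5 − 0.25(11.75 − 0.25q_{Mesa}) ⇒ 0.9375q_{Mesa} = 12.5625, so q_{Mesa} = 13.4.
Then q_{Largo} = 11.75 − 0.25·13.4 = 8.4.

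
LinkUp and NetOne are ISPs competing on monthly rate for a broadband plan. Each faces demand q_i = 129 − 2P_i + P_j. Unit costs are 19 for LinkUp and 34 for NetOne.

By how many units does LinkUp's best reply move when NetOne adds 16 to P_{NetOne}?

LinkUp's profit: π = (P_{LinkUp} − 19)(129 − 2P_{LinkUp} + P_{NetOne}).
∂π/∂P_{LinkUp} = 167 − 4P_{LinkUp} + P_{NetOne} = 0 ⇒ P_{LinkUp} = 41.75 + 0.25P_{NetOne}.
The reaction-function slope is 0.25, so a 16-unit rise in P_{NetOne} moves P_{LinkUp} by 0.25 × 16 = 4. LinkUp's best response rises — the actions are strategic complements.

4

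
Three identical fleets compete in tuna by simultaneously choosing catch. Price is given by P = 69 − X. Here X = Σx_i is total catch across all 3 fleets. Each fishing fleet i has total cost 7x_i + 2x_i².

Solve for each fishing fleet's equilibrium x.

7.75

A representative fishing fleet's profit is π_i = x_i(69 − X) − 7x_i − 2x_i², with X = x_i + Σ_{j≠i} x_j.
First-order condition: 62 − 6x_i − Σ_{j≠i} x_j = 0.
With identical fishing fleets, set every x_j = x: then 62 − 6x − 2x = 0, i.e. x = 62/8 = 7.75.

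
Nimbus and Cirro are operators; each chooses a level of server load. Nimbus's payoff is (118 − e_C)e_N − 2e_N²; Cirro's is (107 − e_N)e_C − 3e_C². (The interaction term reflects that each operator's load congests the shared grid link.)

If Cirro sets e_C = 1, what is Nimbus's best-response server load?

29.25

Expanding Nimbus's payoff: 118e_N − e_Ce_N − 2e_N².
∂π/∂e_N = 118 − e_C − 4e_N = 0, so e_N = 29.5 − 0.25e_C.
At e_C = 1: e_N = 29.5 − 0.25·1 = 29.25.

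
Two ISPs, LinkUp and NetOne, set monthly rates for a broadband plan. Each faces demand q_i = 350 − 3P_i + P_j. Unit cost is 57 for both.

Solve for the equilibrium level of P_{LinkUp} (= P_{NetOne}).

104.2

LinkUp's profit: π = (P_{LinkUp} − 57)(350 − 3P_{LinkUp} + P_{NetOne}).
∂π/∂P_{LinkUp} = 521 − 6P_{LinkUp} + P_{NetOne} = 0 ⇒ P_{LinkUp} = 521/6 + (1/6)P_{NetOne}.
By symmetry P_{NetOne} = P_{LinkUp}; substituting into the reaction function, (5/6)P_{LinkUp} = 521/6 and P_{LinkUp} = 104.2.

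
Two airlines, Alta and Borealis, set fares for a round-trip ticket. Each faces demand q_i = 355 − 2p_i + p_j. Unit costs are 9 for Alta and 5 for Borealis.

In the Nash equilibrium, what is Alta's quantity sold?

229.6

Alta's profit: π = (p_{Alta} − 9)(355 − 2p_{Alta} + p_{Borealis}).
∂π/∂p_{Alta} = 373 − 4p_{Alta} + p_{Borealis} = 0 ⇒ p_{Alta} = 93.25 + 0.25p_{Borealis}.
Similarly p_{Borealis} = 91.25 + 0.25p_{Alta}.
Solving the two reaction functions simultaneously: (1 − (0.25)(0.25))p_{Alta} = 93.25 + 0.25·91.25, so 0.9375p_{Alta} = 116.0625 and p_{Alta} = 123.8.
Then p_{Borealis} = 91.25 + 0.25·123.8 = 122.2.
q_{Alta} = 355 − 2·123.8 + 122.2 = 229.6.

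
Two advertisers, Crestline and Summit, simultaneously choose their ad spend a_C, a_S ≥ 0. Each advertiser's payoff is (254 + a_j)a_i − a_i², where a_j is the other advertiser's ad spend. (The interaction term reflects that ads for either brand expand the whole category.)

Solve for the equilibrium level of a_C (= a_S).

Crestline's payoff is (254 + a_S)a_C − a_C².
∂π/∂a_C = 254 + a_S − 2a_C = 0, so a_C = 127 + 0.5a_S.
The game is symmetric, so in equilibrium a_S = a_C: the reaction function gives 0.5a_C = 127, hence a_C = 254.

254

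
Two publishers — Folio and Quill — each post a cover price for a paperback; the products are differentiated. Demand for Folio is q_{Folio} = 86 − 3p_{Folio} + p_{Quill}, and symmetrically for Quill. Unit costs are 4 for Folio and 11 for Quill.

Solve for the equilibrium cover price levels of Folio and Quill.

20.2, 23.2

Folio's profit: π = (p_{Folio} − 4)(86 − 3p_{Folio} + p_{Quill}).
∂π/∂p_{Folio} = 98 − 6p_{Folio} + p_{Quill} = 0 ⇒ p_{Folio} = 49/3 + (1/6)p_{Quill}.
Similarly p_{Quill} = 119/6 + (1/6)p_{Folio}.
Substituting the second reaction function into the first: p_{Folio} = 49/3 + (1/6)(119/6 + (1/6)p_{Folio}), which gives (35/36)p_{Folio} = 707/36 ⇒ p_{Folio} = 20.2.
Then p_{Quill} = 119/6 + (1/6)·20.2 = 23.2.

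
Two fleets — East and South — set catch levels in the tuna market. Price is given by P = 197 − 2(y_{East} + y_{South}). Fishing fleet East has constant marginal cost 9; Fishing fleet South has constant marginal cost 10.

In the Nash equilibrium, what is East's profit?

1984.5

Fishing fleet East's profit: π = y_{East}(197 − 2(y_{East} + y_{South})) − 9y_{East}.
∂π/∂y_{East} = 188 − 4y_{East} − 2y_{South} = 0, so y_{East} = 47 − 0.5y_{South}.
By the same steps for South: y_{South} = 46.75 − 0.5y_{East}.
Substituting the second reaction function into the first: y_{East} = 47 − 0.5(46.75 − 0.5y_{East}), which gives 0.75y_{East} = 23.625 ⇒ y_{East} = 31.5.
Then y_{South} = 46.75 − 0.5·31.5 = 31.
Price P = 197 − 2·62.5 = 72.
East's profit: (72 − 9)·31.5 = 1984.5.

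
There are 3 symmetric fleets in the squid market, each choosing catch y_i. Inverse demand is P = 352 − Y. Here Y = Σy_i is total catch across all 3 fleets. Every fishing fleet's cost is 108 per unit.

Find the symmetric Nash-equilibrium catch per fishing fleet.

61

A representative fishing fleet's profit is π_i = y_i(352 − Y) − 108y_i, with Y = y_i + Σ_{j≠i} y_j.
First-order condition: 244 − 2y_i − Σ_{j≠i} y_j = 0.
Imposing symmetry (y_j = y for all j) turns Σ_{j≠i} y_j into 2y, so 244 = 4y and y = 61.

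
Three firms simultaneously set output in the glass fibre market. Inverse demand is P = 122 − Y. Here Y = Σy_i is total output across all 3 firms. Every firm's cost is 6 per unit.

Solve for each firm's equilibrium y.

29

A representative firm's profit is π_i = y_i(122 − Y) − 6y_i, with Y = y_i + Σ_{j≠i} y_j.
First-order condition: 116 − 2y_i − Σ_{j≠i} y_j = 0.
Imposing symmetry (y_j = y for all j) turns Σ_{j≠i} y_j into 2y, so 116 = 4y and y = 29.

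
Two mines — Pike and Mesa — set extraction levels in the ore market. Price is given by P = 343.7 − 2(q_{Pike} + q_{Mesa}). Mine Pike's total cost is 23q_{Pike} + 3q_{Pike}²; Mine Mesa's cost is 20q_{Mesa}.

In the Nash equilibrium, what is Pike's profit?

1557.6125

Mine Pike's profit: π = q_{Pike}(343.7 − 2(q_{Pike} + q_{Mesa})) − 23q_{Pike} − 3q_{Pike}².
∂π/∂q_{Pike} = 320.7 − 10q_{Pike} − 2q_{Mesa} = 0, so q_{Pike} = 32.07 − 0.2q_{Mesa}.
For Mesa: ∂π/∂q_{Mesa} = 323.7 − 4q_{Mesa} − 2q_{Pike} = 0 ⇒ q_{Mesa} = 80.925 − 0.5q_{Pike}.
Plugging q_{Mesa} into Pike's best response: q_{Pike} = 32.07 − 0.2(80.925 − 0.5q_{Pike}) ⇒ 0.9q_{Pike} = 15.885, so q_{Pike} = 17.65.
Then q_{Mesa} = 80.925 − 0.5·17.65 = 72.1.
Price P = 343.7 − 2·89.75 = 164.2.
Pike's profit: (164.2 − 23)·17.65 − 3(17.65)² = 1557.6125.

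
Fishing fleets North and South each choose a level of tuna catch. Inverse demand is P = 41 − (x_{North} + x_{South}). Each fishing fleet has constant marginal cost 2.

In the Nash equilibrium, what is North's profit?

Fishing fleet North's profit: π = x_{North}(41 − (x_{North} + x_{South})) − 2x_{North}.
∂π/∂x_{North} = 39 − 2x_{North} − x_{South} = 0, so x_{North} = 19.5 − 0.5x_{South}.
Setting x_{North} = x_{South} in the reaction function: x_{North} = 19.5 − 0.5x_{North}, so x_{North} = 19.5 / 1.5 = 13.
Price P = 41 − 26 = 15.
North's profit: (15 − 2)·13 = 169.

169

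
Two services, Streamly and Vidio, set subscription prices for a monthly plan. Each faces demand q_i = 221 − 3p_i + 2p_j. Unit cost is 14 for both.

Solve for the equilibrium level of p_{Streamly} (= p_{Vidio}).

Streamly's profit: π = (p_{Streamly} − 14)(221 − 3p_{Streamly} + 2p_{Vidio}).
∂π/∂p_{Streamly} = 263 − 6p_{Streamly} + 2p_{Vidio} = 0 ⇒ p_{Streamly} = 263/6 + (1/3)p_{Vidio}.
Setting p_{Streamly} = p_{Vidio} in the reaction function: p_{Streamly} = 263/6 + (1/3)p_{Streamly}, so p_{Streamly} = (263/6) / (2/3) = 65.75.

65.75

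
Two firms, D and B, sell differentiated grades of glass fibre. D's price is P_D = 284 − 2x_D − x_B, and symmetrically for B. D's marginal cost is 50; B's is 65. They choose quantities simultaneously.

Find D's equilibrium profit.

Firm D's profit: π = x_D(284 − 2x_D − x_B) − 50x_D.
∂π/∂x_D = 234 − 4x_D − x_B = 0 ⇒ x_D = 58.5 − 0.25x_B.
Similarly x_B = 54.75 − 0.25x_D.
Substituting the second reaction function into the first: x_D = 58.5 − 0.25(54.75 − 0.25x_D), which gives 0.9375x_D = 44.8125 ⇒ x_D = 47.8.
Then x_B = 54.75 − 0.25·47.8 = 42.8.
P_D = 284 − 2·47.8 − 42.8 = 145.6.
Profit = (145.6 − 50)·47.8 = 4569.68.

4569.68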